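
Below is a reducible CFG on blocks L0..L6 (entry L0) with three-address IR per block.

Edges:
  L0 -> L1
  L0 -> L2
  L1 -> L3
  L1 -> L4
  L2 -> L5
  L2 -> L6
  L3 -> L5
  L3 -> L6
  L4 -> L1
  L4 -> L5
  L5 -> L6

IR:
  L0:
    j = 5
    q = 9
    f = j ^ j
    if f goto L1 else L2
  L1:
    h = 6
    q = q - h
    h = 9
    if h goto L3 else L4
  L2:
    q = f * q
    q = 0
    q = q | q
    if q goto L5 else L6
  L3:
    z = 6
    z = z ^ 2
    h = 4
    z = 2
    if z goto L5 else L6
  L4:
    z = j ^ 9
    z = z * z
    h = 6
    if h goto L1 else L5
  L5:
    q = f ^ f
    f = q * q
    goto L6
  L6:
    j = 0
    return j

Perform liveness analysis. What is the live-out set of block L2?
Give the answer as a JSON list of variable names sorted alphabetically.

Answer: ["f"]

Analysis:
Block summaries:
  L0: {f,j,q} / ∅
  L1: {h,q} / {q}
  L2: {q} / {f,q}
  L3: {h,z} / ∅
  L4: {h,z} / {j}
  L5: {f,q} / {f}
  L6: {j} / ∅

Liveness:
  L0: in=∅ out={f,j,q}
  L1: in={f,j,q} out={f,j,q}
  L2: in={f,q} out={f}
  L3: in={f} out={f}
  L4: in={f,j,q} out={f,j,q}
  L5: in={f} out=∅
  L6: in=∅ out=∅

live-out(L2) = ["f"]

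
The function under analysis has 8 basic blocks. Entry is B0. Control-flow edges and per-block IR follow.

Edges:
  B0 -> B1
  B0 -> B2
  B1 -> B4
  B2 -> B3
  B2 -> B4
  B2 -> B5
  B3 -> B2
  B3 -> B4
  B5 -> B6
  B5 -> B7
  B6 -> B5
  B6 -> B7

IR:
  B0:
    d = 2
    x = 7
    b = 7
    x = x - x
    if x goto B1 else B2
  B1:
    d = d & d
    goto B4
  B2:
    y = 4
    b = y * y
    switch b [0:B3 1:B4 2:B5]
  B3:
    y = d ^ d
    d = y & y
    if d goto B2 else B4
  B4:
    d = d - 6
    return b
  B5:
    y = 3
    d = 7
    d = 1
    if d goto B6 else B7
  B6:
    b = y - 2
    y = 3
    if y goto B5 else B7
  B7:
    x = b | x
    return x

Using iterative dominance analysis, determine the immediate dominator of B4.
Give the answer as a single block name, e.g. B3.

Answer: B0

Derivation:
idom tree: B1←B0 B2←B0 B3←B2 B4←B0 B5←B2 B6←B5 B7←B5
Join-block Dom:
  B2: preds {B0,B3}: {B0} ∩ {B0,B2,B3} = {B0}; idom=B0
  B4: preds {B1,B2,B3}: {B0,B1} ∩ {B0,B2} ∩ {B0,B2,B3} = {B0}; idom=B0
  B5: preds {B2,B6}: {B0,B2} ∩ {B0,B2,B5,B6} = {B0,B2}; idom=B2
  B7: preds {B5,B6}: {B0,B2,B5} ∩ {B0,B2,B5,B6} = {B0,B2,B5}; idom=B5

idom(B4) = B0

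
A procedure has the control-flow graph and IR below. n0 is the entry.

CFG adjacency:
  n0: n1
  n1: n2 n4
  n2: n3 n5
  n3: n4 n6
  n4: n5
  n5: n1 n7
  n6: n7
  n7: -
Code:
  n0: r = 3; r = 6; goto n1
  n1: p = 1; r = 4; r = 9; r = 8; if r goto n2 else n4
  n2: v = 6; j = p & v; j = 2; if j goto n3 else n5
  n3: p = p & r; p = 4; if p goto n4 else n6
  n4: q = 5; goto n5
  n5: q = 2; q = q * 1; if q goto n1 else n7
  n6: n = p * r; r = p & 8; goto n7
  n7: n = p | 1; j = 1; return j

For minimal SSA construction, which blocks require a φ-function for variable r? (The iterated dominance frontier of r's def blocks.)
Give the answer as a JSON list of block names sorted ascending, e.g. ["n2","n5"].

Answer: ["n1", "n7"]

Working:
idom tree: n1←n0 n2←n1 n3←n2 n4←n1 n5←n1 n6←n3 n7←n1
Dom at joins:
  n1: preds {n0,n5}: {n0} ∩ {n0,n1,n5} = {n0}; idom=n0
  n4: preds {n1,n3}: {n0,n1} ∩ {n0,n1,n2,n3} = {n0,n1}; idom=n1
  n5: preds {n2,n4}: {n0,n1,n2} ∩ {n0,n1,n4} = {n0,n1}; idom=n1
  n7: preds {n5,n6}: {n0,n1,n5} ∩ {n0,n1,n2,n3,n6} = {n0,n1}; idom=n1

DF walk-up:
  n1←n0: walk · to n0
  n1←n5: walk n5→n1 to n0
  n4←n1: walk · to n1
  n4←n3: walk n3→n2 to n1
  n5←n2: walk n2 to n1
  n5←n4: walk n4 to n1
  n7←n5: walk n5 to n1
  n7←n6: walk n6→n3→n2 to n1
  n0 → ∅
  n1 → {n1}
  n2 → {n4,n5,n7}
  n3 → {n4,n7}
  n4 → {n5}
  n5 → {n1,n7}
  n6 → {n7}
  n7 → ∅

φ for r: defs {n0,n1,n6}
  DF⁺ = {n1,n7}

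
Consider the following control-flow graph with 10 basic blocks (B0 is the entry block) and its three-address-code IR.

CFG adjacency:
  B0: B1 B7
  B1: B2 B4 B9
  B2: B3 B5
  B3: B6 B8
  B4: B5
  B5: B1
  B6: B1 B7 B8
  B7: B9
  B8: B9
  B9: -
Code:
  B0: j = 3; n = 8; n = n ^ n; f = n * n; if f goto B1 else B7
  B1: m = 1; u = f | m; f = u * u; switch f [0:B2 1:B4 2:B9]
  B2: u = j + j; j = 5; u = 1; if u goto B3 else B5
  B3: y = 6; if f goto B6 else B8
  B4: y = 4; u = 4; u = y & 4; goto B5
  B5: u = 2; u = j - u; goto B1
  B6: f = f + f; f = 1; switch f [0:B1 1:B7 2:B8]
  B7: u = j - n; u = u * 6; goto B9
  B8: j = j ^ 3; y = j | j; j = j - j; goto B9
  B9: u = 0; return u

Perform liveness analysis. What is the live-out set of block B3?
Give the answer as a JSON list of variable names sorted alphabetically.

Block summaries:
  B0: {f,j,n} / ∅
  B1: {f,m,u} / {f}
  B2: {j,u} / {j}
  B3: {y} / {f}
  B4: {u,y} / ∅
  B5: {u} / {j}
  B6: {f} / {f}
  B7: {u} / {j,n}
  B8: {j,y} / {j}
  B9: {u} / ∅

Backward fixpoint:
  live B0: ∅→{f,j,n}
  live B1: {f,j,n}→{f,j,n}
  live B2: {f,j,n}→{f,j,n}
  live B3: {f,j,n}→{f,j,n}
  live B4: {f,j,n}→{f,j,n}
  live B5: {f,j,n}→{f,j,n}
  live B6: {f,j,n}→{f,j,n}
  live B7: {j,n}→∅
  live B8: {j}→∅
  live B9: ∅→∅

live-out(B3) = ["f", "j", "n"]

Answer: ["f", "j", "n"]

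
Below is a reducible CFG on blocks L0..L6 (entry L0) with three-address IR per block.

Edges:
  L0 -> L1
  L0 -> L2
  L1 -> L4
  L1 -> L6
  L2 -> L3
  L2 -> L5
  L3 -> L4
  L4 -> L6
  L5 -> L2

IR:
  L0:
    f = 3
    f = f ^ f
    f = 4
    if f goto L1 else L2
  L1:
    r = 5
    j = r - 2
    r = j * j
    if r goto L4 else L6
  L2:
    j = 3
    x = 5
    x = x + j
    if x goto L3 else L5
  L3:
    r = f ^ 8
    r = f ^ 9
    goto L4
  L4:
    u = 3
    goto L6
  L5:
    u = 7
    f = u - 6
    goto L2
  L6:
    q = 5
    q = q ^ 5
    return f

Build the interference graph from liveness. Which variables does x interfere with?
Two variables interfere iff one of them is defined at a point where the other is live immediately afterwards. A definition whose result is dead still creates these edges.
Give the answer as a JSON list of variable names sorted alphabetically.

Answer: ["f", "j"]

Working:
def/use:
  L0: {f} / ∅
  L1: {j,r} / ∅
  L2: {j,x} / ∅
  L3: {r} / {f}
  L4: {u} / ∅
  L5: {f,u} / ∅
  L6: {q} / {f}

Backward fixpoint:
  L0 li=∅ lo={f}
  L1 li={f} lo={f}
  L2 li={f} lo={f}
  L3 li={f} lo={f}
  L4 li={f} lo={f}
  L5 li=∅ lo={f}
  L6 li={f} lo=∅

Interference:
  f: {j,q,r,u,x}
  j: {f,x}
  q: {f}
  r: {f}
  u: {f}
  x: {f,j}

N(x) = ["f", "j"]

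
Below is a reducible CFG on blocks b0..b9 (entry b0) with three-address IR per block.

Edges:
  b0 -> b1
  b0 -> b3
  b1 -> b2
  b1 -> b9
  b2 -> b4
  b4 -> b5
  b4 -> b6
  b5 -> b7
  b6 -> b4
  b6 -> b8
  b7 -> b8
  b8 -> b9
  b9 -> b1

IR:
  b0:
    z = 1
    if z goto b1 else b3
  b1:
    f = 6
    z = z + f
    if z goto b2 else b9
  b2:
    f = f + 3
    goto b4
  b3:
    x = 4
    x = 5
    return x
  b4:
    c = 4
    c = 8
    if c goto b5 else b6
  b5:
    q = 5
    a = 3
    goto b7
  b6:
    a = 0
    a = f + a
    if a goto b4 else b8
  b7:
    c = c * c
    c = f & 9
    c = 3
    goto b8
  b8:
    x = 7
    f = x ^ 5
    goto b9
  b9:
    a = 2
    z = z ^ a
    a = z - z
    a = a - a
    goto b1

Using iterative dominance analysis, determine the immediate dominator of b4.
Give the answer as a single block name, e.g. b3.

idom tree: b1←b0 b2←b1 b3←b0 b4←b2 b5←b4 b6←b4 b7←b5 b8←b4 b9←b1
Dom∩ at merges:
  b1: preds {b0,b9}: {b0} ∩ {b0,b1,b9} = {b0}; idom=b0
  b4: preds {b2,b6}: {b0,b1,b2} ∩ {b0,b1,b2,b4,b6} = {b0,b1,b2}; idom=b2
  b8: preds {b6,b7}: {b0,b1,b2,b4,b6} ∩ {b0,b1,b2,b4,b5,b7} = {b0,b1,b2,b4}; idom=b4
  b9: preds {b1,b8}: {b0,b1} ∩ {b0,b1,b2,b4,b8} = {b0,b1}; idom=b1

idom(b4) = b2

Answer: b2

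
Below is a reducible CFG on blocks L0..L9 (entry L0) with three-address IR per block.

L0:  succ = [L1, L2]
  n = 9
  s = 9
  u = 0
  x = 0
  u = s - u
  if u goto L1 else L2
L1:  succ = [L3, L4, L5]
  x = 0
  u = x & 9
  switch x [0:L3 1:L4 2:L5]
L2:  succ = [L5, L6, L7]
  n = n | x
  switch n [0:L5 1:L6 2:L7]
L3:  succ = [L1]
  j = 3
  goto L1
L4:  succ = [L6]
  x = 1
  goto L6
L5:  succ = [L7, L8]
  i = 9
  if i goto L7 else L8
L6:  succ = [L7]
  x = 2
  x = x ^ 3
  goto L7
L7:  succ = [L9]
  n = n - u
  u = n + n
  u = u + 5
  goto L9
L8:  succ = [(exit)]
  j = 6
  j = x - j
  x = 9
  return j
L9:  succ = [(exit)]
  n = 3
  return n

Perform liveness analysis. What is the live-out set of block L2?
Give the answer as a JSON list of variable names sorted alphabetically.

Answer: ["n", "u", "x"]

Analysis:
Block summaries:
  L0: {n,s,u,x} / ∅
  L1: {u,x} / ∅
  L2: {n} / {n,x}
  L3: {j} / ∅
  L4: {x} / ∅
  L5: {i} / ∅
  L6: {x} / ∅
  L7: {n,u} / {n,u}
  L8: {j,x} / {x}
  L9: {n} / ∅

Live sets:
  live L0: ∅→{n,u,x}
  live L1: {n}→{n,u,x}
  live L2: {n,u,x}→{n,u,x}
  live L3: {n}→{n}
  live L4: {n,u}→{n,u}
  live L5: {n,u,x}→{n,u,x}
  live L6: {n,u}→{n,u}
  live L7: {n,u}→∅
  live L8: {x}→∅
  live L9: ∅→∅

live-out(L2) = ["n", "u", "x"]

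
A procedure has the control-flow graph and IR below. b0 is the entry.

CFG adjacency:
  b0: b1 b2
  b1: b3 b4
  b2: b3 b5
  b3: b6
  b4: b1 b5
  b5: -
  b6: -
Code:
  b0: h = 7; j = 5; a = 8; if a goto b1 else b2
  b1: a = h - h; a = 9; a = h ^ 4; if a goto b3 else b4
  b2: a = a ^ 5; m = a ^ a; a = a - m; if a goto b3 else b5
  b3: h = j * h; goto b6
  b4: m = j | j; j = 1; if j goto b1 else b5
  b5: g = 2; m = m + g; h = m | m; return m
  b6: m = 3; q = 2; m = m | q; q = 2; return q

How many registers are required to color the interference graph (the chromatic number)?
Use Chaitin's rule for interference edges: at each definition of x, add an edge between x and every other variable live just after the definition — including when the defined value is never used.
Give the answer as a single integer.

Answer: 4

Analysis:
def/use:
  b0: {a,h,j} / ∅
  b1: {a} / {h}
  b2: {a,m} / {a}
  b3: {h} / {h,j}
  b4: {j,m} / {j}
  b5: {g,h,m} / {m}
  b6: {m,q} / ∅

Live sets:
  b0 li=∅ lo={a,h,j}
  b1 li={h,j} lo={h,j}
  b2 li={a,h,j} lo={h,j,m}
  b3 li={h,j} lo=∅
  b4 li={h,j} lo={h,j,m}
  b5 li={m} lo=∅
  b6 li=∅ lo=∅

Interfere edges:
  a: {h,j,m}
  g: {m}
  h: {a,j,m}
  j: {a,h,m}
  m: {a,g,h,j,q}
  q: {m}

Chromatic number:
  clique {a,h,j,m} ⇒ need ≥ 4
  4-colouring: r0={m}  r1={a,g,q}  r2={h}  r3={j}
  χ = 4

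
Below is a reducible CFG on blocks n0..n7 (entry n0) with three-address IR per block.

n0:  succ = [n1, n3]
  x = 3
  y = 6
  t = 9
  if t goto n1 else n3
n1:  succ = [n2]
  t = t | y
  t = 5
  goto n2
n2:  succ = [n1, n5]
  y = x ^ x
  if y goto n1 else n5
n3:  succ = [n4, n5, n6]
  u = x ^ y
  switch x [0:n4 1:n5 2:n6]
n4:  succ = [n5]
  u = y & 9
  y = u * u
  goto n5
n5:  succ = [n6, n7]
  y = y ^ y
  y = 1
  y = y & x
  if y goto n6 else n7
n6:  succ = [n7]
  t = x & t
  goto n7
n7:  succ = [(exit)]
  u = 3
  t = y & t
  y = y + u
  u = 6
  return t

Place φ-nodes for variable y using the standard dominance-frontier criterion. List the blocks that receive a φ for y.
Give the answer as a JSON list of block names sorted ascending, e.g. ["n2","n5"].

Answer: ["n1", "n5", "n6", "n7"]

Derivation:
idom tree: n1←n0 n2←n1 n3←n0 n4←n3 n5←n0 n6←n0 n7←n0
Dom at joins:
  n1: preds {n0,n2}: {n0} ∩ {n0,n1,n2} = {n0}; idom=n0
  n5: preds {n2,n3,n4}: {n0,n1,n2} ∩ {n0,n3} ∩ {n0,n3,n4} = {n0}; idom=n0
  n6: preds {n3,n5}: {n0,n3} ∩ {n0,n5} = {n0}; idom=n0
  n7: preds {n5,n6}: {n0,n5} ∩ {n0,n6} = {n0}; idom=n0

DF derivation:
  join n1 pred n0: · stop@n0
  join n1 pred n2: n2→n1 stop@n0
  join n5 pred n2: n2→n1 stop@n0
  join n5 pred n3: n3 stop@n0
  join n5 pred n4: n4→n3 stop@n0
  join n6 pred n3: n3 stop@n0
  join n6 pred n5: n5 stop@n0
  join n7 pred n5: n5 stop@n0
  join n7 pred n6: n6 stop@n0
  n0: DF=∅
  n1: DF={n1,n5}
  n2: DF={n1,n5}
  n3: DF={n5,n6}
  n4: DF={n5}
  n5: DF={n6,n7}
  n6: DF={n7}
  n7: DF=∅

φ for y: defs {n0,n2,n4,n5,n7}
  DF⁺ = {n1,n5,n6,n7}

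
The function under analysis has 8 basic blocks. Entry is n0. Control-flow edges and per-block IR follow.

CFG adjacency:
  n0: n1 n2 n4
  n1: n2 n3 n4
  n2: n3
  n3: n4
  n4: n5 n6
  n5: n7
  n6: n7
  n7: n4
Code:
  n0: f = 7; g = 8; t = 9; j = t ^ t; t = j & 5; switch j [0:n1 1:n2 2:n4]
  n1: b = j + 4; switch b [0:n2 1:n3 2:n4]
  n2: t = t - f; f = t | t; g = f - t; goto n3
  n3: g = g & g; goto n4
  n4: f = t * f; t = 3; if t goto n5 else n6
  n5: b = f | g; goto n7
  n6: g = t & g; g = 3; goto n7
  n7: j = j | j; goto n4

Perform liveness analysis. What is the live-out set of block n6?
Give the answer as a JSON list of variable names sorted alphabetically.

def/use:
  n0: {f,g,j,t} / ∅
  n1: {b} / {j}
  n2: {f,g,t} / {f,t}
  n3: {g} / {g}
  n4: {f,t} / {f,t}
  n5: {b} / {f,g}
  n6: {g} / {g,t}
  n7: {j} / {j}

Liveness:
  n0: in=∅ out={f,g,j,t}
  n1: in={f,g,j,t} out={f,g,j,t}
  n2: in={f,j,t} out={f,g,j,t}
  n3: in={f,g,j,t} out={f,g,j,t}
  n4: in={f,g,j,t} out={f,g,j,t}
  n5: in={f,g,j,t} out={f,g,j,t}
  n6: in={f,g,j,t} out={f,g,j,t}
  n7: in={f,g,j,t} out={f,g,j,t}

live-out(n6) = ["f", "g", "j", "t"]

Answer: ["f", "g", "j", "t"]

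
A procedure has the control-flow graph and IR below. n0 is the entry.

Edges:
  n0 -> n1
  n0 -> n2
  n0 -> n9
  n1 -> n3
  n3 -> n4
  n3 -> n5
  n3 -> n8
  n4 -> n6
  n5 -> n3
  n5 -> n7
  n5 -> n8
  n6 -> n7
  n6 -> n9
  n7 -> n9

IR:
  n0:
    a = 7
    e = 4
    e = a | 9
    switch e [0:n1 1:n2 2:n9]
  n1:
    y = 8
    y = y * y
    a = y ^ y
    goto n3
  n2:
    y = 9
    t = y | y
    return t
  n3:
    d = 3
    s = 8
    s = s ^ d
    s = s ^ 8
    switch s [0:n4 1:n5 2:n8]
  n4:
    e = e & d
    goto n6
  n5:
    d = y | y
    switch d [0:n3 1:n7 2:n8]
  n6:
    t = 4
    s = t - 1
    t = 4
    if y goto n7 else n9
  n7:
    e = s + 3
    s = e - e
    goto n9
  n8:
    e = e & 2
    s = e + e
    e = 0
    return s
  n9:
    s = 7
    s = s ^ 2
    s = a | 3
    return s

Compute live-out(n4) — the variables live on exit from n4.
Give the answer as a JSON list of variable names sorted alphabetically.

Per-block:
  n0: def={a,e} ue=∅
  n1: def={a,y} ue=∅
  n2: def={t,y} ue=∅
  n3: def={d,s} ue=∅
  n4: def={e} ue={d,e}
  n5: def={d} ue={y}
  n6: def={s,t} ue={y}
  n7: def={e,s} ue={s}
  n8: def={e,s} ue={e}
  n9: def={s} ue={a}

Backward fixpoint:
  n0: in=∅ out={a,e}
  n1: in={e} out={a,e,y}
  n2: in=∅ out=∅
  n3: in={a,e,y} out={a,d,e,s,y}
  n4: in={a,d,e,y} out={a,y}
  n5: in={a,e,s,y} out={a,e,s,y}
  n6: in={a,y} out={a,s}
  n7: in={a,s} out={a}
  n8: in={e} out=∅
  n9: in={a} out=∅

live-out(n4) = ["a", "y"]

Answer: ["a", "y"]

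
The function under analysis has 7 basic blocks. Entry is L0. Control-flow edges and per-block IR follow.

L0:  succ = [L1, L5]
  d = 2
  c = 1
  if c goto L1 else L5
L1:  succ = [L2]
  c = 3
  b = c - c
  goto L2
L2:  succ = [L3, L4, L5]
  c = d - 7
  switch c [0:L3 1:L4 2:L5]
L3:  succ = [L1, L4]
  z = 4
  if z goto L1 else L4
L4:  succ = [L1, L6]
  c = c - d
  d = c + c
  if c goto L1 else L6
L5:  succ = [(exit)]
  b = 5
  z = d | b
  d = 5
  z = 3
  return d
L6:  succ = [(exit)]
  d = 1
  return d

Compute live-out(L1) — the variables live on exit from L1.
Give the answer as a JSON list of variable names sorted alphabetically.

Answer: ["d"]

Working:
Block summaries:
  L0 def {c,d} use ∅
  L1 def {b,c} use ∅
  L2 def {c} use {d}
  L3 def {z} use ∅
  L4 def {c,d} use {c,d}
  L5 def {b,d,z} use {d}
  L6 def {d} use ∅

Live sets:
  L0: in=∅ out={d}
  L1: in={d} out={d}
  L2: in={d} out={c,d}
  L3: in={c,d} out={c,d}
  L4: in={c,d} out={d}
  L5: in={d} out=∅
  L6: in=∅ out=∅

live-out(L1) = ["d"]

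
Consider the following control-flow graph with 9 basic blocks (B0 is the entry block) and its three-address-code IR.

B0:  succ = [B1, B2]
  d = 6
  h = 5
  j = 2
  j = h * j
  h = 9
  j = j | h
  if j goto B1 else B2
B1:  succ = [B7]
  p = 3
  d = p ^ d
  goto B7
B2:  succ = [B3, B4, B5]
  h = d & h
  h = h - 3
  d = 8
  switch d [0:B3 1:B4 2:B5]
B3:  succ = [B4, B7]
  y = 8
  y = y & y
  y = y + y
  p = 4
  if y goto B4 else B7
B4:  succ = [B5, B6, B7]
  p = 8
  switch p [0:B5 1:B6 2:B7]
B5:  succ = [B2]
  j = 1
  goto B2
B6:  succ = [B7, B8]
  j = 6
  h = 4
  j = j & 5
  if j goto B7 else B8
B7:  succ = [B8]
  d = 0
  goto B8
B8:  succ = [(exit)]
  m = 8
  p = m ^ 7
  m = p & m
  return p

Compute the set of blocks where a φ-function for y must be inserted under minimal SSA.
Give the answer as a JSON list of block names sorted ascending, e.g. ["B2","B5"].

idom tree: B1←B0 B2←B0 B3←B2 B4←B2 B5←B2 B6←B4 B7←B0 B8←B0
Join-block Dom:
  B2: preds {B0,B5}: {B0} ∩ {B0,B2,B5} = {B0}; idom=B0
  B4: preds {B2,B3}: {B0,B2} ∩ {B0,B2,B3} = {B0,B2}; idom=B2
  B5: preds {B2,B4}: {B0,B2} ∩ {B0,B2,B4} = {B0,B2}; idom=B2
  B7: preds {B1,B3,B4,B6}: {B0,B1} ∩ {B0,B2,B3} ∩ {B0,B2,B4} ∩ {B0,B2,B4,B6} = {B0}; idom=B0
  B8: preds {B6,B7}: {B0,B2,B4,B6} ∩ {B0,B7} = {B0}; idom=B0

DF walk-up:
  B2←B0: walk · to B0
  B2←B5: walk B5→B2 to B0
  B4←B2: walk · to B2
  B4←B3: walk B3 to B2
  B5←B2: walk · to B2
  B5←B4: walk B4 to B2
  B7←B1: walk B1 to B0
  B7←B3: walk B3→B2 to B0
  B7←B4: walk B4→B2 to B0
  B7←B6: walk B6→B4→B2 to B0
  B8←B6: walk B6→B4→B2 to B0
  B8←B7: walk B7 to B0
  B0: DF=∅
  B1: DF={B7}
  B2: DF={B2,B7,B8}
  B3: DF={B4,B7}
  B4: DF={B5,B7,B8}
  B5: DF={B2}
  B6: DF={B7,B8}
  B7: DF={B8}
  B8: DF=∅

φ for y: defs {B3}
  DF⁺ = {B2,B4,B5,B7,B8}

Answer: ["B2", "B4", "B5", "B7", "B8"]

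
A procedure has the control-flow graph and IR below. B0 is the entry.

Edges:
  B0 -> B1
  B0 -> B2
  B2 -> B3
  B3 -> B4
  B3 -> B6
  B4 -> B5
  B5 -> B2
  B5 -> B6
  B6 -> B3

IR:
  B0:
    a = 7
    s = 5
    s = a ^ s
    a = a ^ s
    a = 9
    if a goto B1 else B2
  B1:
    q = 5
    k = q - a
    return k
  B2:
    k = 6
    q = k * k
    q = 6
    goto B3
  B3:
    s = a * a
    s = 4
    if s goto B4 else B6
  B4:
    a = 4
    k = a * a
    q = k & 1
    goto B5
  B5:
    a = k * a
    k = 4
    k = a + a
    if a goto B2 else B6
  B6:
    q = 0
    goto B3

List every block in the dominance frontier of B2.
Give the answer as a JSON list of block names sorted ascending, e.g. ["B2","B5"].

Answer: ["B2"]

Working:
idom tree: B1←B0 B2←B0 B3←B2 B4←B3 B5←B4 B6←B3
Dom at joins:
  B2: preds {B0,B5}: {B0} ∩ {B0,B2,B3,B4,B5} = {B0}; idom=B0
  B3: preds {B2,B6}: {B0,B2} ∩ {B0,B2,B3,B6} = {B0,B2}; idom=B2
  B6: preds {B3,B5}: {B0,B2,B3} ∩ {B0,B2,B3,B4,B5} = {B0,B2,B3}; idom=B3

DF walk-up:
  B2←B0: walk · to B0
  B2←B5: walk B5→B4→B3→B2 to B0
  B3←B2: walk · to B2
  B3←B6: walk B6→B3 to B2
  B6←B3: walk · to B3
  B6←B5: walk B5→B4 to B3
  B0 → ∅
  B1 → ∅
  B2 → {B2}
  B3 → {B2,B3}
  B4 → {B2,B6}
  B5 → {B2,B6}
  B6 → {B3}

DF(B2) = ["B2"]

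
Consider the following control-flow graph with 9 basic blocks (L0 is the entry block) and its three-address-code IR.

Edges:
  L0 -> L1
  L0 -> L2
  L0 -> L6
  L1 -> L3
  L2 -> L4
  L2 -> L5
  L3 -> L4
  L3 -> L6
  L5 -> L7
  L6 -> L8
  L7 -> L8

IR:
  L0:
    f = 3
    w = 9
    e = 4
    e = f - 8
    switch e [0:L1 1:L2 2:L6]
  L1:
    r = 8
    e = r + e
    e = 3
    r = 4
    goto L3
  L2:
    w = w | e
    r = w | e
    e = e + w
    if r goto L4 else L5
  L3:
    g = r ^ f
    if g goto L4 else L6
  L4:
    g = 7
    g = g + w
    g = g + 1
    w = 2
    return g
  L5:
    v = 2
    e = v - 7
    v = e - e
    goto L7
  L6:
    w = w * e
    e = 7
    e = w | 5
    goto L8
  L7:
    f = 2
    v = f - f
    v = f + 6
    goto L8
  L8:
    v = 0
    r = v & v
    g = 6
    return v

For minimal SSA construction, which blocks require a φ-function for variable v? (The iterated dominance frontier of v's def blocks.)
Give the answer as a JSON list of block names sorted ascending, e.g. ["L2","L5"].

idom tree: L1←L0 L2←L0 L3←L1 L4←L0 L5←L2 L6←L0 L7←L5 L8←L0
Dom at joins:
  L4: preds {L2,L3}: {L0,L2} ∩ {L0,L1,L3} = {L0}; idom=L0
  L6: preds {L0,L3}: {L0} ∩ {L0,L1,L3} = {L0}; idom=L0
  L8: preds {L6,L7}: {L0,L6} ∩ {L0,L2,L5,L7} = {L0}; idom=L0

Frontier:
  L4←L2: walk L2 to L0
  L4←L3: walk L3→L1 to L0
  L6←L0: walk · to L0
  L6←L3: walk L3→L1 to L0
  L8←L6: walk L6 to L0
  L8←L7: walk L7→L5→L2 to L0
  DF(L0)=∅
  DF(L1)={L4,L6}
  DF(L2)={L4,L8}
  DF(L3)={L4,L6}
  DF(L4)=∅
  DF(L5)={L8}
  DF(L6)={L8}
  DF(L7)={L8}
  DF(L8)=∅

φ for v: defs {L5,L7,L8}
  DF⁺ = {L8}

Answer: ["L8"]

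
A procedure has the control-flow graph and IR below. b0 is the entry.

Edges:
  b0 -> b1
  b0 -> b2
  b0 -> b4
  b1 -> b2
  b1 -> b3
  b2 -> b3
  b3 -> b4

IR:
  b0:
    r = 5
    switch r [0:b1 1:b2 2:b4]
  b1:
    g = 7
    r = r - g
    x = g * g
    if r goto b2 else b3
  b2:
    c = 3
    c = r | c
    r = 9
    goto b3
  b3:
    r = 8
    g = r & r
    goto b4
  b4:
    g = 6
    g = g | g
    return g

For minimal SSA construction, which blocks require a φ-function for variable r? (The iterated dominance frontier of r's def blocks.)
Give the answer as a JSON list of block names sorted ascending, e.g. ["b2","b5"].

Answer: ["b2", "b3", "b4"]

Analysis:
idom tree: b1←b0 b2←b0 b3←b0 b4←b0
Join-block Dom:
  b2: preds {b0,b1}: {b0} ∩ {b0,b1} = {b0}; idom=b0
  b3: preds {b1,b2}: {b0,b1} ∩ {b0,b2} = {b0}; idom=b0
  b4: preds {b0,b3}: {b0} ∩ {b0,b3} = {b0}; idom=b0

DF walk-up:
  join b2 pred b0: · stop@b0
  join b2 pred b1: b1 stop@b0
  join b3 pred b1: b1 stop@b0
  join b3 pred b2: b2 stop@b0
  join b4 pred b0: · stop@b0
  join b4 pred b3: b3 stop@b0
  b0 → ∅
  b1 → {b2,b3}
  b2 → {b3}
  b3 → {b4}
  b4 → ∅

φ for r: defs {b0,b1,b2,b3}
  DF⁺ = {b2,b3,b4}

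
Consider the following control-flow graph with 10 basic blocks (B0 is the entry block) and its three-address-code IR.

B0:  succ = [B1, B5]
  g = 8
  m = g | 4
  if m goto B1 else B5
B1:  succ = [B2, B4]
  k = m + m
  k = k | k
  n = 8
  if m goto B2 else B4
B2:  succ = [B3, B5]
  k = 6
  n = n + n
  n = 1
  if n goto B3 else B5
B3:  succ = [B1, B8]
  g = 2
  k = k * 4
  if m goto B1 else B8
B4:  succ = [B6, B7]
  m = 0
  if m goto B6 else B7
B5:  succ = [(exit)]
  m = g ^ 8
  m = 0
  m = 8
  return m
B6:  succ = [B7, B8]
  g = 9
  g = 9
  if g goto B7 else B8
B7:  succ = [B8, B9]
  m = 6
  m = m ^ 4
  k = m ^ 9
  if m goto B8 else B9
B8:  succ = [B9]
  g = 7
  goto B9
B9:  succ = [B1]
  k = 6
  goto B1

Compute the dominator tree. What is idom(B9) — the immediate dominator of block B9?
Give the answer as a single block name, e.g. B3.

Answer: B1

Working:
idom tree: B1←B0 B2←B1 B3←B2 B4←B1 B5←B0 B6←B4 B7←B4 B8←B1 B9←B1
Join-block Dom:
  B1: preds {B0,B3,B9}: {B0} ∩ {B0,B1,B2,B3} ∩ {B0,B1,B9} = {B0}; idom=B0
  B5: preds {B0,B2}: {B0} ∩ {B0,B1,B2} = {B0}; idom=B0
  B7: preds {B4,B6}: {B0,B1,B4} ∩ {B0,B1,B4,B6} = {B0,B1,B4}; idom=B4
  B8: preds {B3,B6,B7}: {B0,B1,B2,B3} ∩ {B0,B1,B4,B6} ∩ {B0,B1,B4,B7} = {B0,B1}; idom=B1
  B9: preds {B7,B8}: {B0,B1,B4,B7} ∩ {B0,B1,B8} = {B0,B1}; idom=B1

idom(B9) = B1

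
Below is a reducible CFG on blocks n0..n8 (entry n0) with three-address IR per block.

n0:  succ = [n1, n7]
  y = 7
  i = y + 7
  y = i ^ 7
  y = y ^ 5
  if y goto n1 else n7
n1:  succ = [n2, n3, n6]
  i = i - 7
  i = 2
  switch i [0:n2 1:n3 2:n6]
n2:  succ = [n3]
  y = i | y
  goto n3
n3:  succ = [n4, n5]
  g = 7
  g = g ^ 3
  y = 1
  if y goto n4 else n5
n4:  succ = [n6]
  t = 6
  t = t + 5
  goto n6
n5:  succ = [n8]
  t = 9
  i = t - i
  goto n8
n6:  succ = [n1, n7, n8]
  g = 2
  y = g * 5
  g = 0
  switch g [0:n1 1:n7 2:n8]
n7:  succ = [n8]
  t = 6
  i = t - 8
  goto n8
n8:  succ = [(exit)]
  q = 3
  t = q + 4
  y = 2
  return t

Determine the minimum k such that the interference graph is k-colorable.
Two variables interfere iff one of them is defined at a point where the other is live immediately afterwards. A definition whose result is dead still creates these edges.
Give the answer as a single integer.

Answer: 3

Analysis:
Per-block:
  n0: def={i,y} ue=∅
  n1: def={i} ue={i}
  n2: def={y} ue={i,y}
  n3: def={g,y} ue=∅
  n4: def={t} ue=∅
  n5: def={i,t} ue={i}
  n6: def={g,y} ue=∅
  n7: def={i,t} ue=∅
  n8: def={q,t,y} ue=∅

Live sets:
  n0: in=∅ out={i,y}
  n1: in={i,y} out={i,y}
  n2: in={i,y} out={i}
  n3: in={i} out={i}
  n4: in={i} out={i}
  n5: in={i} out=∅
  n6: in={i} out={i,y}
  n7: in=∅ out=∅
  n8: in=∅ out=∅

Conflict graph:
  g↔{i,y}
  i↔{g,t,y}
  q↔∅
  t↔{i,y}
  y↔{g,i,t}

Chromatic number:
  lower bound: {g,i,y} mutually conflict ⇒ χ ≥ 3
  assign g→c2 i→c0 q→c0 t→c2 y→c1 — no edge inside a register ⇒ χ ≤ 3
  χ = 3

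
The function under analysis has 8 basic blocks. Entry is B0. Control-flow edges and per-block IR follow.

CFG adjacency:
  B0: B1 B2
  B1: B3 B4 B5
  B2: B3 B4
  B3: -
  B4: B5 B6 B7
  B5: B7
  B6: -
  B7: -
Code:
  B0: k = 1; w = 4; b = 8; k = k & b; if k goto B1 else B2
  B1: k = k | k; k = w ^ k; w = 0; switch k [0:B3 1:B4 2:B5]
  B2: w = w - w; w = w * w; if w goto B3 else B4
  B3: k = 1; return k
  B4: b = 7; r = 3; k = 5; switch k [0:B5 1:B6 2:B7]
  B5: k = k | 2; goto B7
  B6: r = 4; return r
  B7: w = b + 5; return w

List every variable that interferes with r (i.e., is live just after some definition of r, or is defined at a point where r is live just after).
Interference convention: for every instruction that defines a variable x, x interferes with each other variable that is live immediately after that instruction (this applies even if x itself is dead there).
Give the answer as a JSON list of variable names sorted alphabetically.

Per-block:
  B0: {b,k,w} / ∅
  B1: {k,w} / {k,w}
  B2: {w} / {w}
  B3: {k} / ∅
  B4: {b,k,r} / ∅
  B5: {k} / {k}
  B6: {r} / ∅
  B7: {w} / {b}

Live sets:
  live B0: ∅→{b,k,w}
  live B1: {b,k,w}→{b,k}
  live B2: {w}→∅
  live B3: ∅→∅
  live B4: ∅→{b,k}
  live B5: {b,k}→{b}
  live B6: ∅→∅
  live B7: {b}→∅

Interfere edges:
  b: {k,r,w}
  k: {b,w}
  r: {b}
  w: {b,k}

N(r) = ["b"]

Answer: ["b"]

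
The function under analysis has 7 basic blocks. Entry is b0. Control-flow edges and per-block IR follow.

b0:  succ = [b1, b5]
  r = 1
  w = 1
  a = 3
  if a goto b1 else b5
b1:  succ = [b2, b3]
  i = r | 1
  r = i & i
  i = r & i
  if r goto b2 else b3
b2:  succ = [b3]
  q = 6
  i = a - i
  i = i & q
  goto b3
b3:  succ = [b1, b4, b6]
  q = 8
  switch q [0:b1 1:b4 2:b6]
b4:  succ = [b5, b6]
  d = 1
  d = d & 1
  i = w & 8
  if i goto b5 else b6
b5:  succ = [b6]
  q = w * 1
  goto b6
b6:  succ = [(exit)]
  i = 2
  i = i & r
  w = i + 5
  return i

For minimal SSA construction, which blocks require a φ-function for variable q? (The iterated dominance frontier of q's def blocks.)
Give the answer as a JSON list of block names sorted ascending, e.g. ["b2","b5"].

idom tree: b1←b0 b2←b1 b3←b1 b4←b3 b5←b0 b6←b0
Dom∩ at merges:
  b1: preds {b0,b3}: {b0} ∩ {b0,b1,b3} = {b0}; idom=b0
  b3: preds {b1,b2}: {b0,b1} ∩ {b0,b1,b2} = {b0,b1}; idom=b1
  b5: preds {b0,b4}: {b0} ∩ {b0,b1,b3,b4} = {b0}; idom=b0
  b6: preds {b3,b4,b5}: {b0,b1,b3} ∩ {b0,b1,b3,b4} ∩ {b0,b5} = {b0}; idom=b0

DF walk-up:
  join b1 pred b0: · stop@b0
  join b1 pred b3: b3→b1 stop@b0
  join b3 pred b1: · stop@b1
  join b3 pred b2: b2 stop@b1
  join b5 pred b0: · stop@b0
  join b5 pred b4: b4→b3→b1 stop@b0
  join b6 pred b3: b3→b1 stop@b0
  join b6 pred b4: b4→b3→b1 stop@b0
  join b6 pred b5: b5 stop@b0
  b0: DF=∅
  b1: DF={b1,b5,b6}
  b2: DF={b3}
  b3: DF={b1,b5,b6}
  b4: DF={b5,b6}
  b5: DF={b6}
  b6: DF=∅

φ for q: defs {b2,b3,b5}
  DF⁺ = {b1,b3,b5,b6}

Answer: ["b1", "b3", "b5", "b6"]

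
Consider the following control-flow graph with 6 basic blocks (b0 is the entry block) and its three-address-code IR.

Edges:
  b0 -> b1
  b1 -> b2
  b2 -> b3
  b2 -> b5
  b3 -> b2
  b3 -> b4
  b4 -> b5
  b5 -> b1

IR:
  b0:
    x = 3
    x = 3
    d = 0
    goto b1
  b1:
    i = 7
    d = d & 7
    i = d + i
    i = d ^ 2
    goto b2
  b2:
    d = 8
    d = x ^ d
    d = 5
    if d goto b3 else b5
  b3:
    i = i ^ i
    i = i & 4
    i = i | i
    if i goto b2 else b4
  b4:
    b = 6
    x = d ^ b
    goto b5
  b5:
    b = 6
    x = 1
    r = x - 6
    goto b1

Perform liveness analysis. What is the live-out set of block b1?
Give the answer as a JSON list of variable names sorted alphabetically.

Answer: ["i", "x"]

Derivation:
def/use:
  b0: def={d,x} ue=∅
  b1: def={d,i} ue={d}
  b2: def={d} ue={x}
  b3: def={i} ue={i}
  b4: def={b,x} ue={d}
  b5: def={b,r,x} ue=∅

Live sets:
  b0 li=∅ lo={d,x}
  b1 li={d,x} lo={i,x}
  b2 li={i,x} lo={d,i,x}
  b3 li={d,i,x} lo={d,i,x}
  b4 li={d} lo={d}
  b5 li={d} lo={d,x}

live-out(b1) = ["i", "x"]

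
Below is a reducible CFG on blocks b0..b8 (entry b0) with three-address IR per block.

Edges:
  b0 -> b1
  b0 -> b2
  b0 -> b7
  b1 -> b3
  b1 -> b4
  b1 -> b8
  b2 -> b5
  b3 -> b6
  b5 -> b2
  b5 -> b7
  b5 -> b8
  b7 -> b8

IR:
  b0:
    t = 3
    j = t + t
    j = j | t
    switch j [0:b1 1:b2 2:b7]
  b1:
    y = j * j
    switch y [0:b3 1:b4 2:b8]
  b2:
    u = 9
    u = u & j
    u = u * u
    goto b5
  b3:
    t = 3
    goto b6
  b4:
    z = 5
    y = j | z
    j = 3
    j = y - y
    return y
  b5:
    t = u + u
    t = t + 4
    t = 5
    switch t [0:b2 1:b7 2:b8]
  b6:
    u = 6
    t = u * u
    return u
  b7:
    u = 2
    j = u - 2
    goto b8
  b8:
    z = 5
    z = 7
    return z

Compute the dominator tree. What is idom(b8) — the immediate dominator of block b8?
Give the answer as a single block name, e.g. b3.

idom tree: b1←b0 b2←b0 b3←b1 b4←b1 b5←b2 b6←b3 b7←b0 b8←b0
Dom∩ at merges:
  b2: preds {b0,b5}: {b0} ∩ {b0,b2,b5} = {b0}; idom=b0
  b7: preds {b0,b5}: {b0} ∩ {b0,b2,b5} = {b0}; idom=b0
  b8: preds {b1,b5,b7}: {b0,b1} ∩ {b0,b2,b5} ∩ {b0,b7} = {b0}; idom=b0

idom(b8) = b0

Answer: b0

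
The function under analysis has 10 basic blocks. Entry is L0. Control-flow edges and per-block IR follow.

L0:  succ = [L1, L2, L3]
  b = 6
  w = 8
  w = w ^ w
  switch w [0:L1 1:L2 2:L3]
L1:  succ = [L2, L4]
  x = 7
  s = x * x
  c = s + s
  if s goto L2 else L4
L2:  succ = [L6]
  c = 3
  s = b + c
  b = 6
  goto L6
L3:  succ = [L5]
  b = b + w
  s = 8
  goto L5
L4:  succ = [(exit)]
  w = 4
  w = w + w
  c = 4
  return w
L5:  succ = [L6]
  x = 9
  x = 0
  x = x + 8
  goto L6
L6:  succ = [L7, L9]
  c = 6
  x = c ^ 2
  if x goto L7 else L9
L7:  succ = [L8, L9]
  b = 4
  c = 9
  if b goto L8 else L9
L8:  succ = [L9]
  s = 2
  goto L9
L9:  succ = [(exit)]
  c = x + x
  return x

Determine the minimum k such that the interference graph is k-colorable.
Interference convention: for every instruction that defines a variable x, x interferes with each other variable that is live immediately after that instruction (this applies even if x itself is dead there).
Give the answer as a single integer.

Answer: 4

Working:
Per-block:
  L0: def={b,w} ue=∅
  L1: def={c,s,x} ue=∅
  L2: def={b,c,s} ue={b}
  L3: def={b,s} ue={b,w}
  L4: def={c,w} ue=∅
  L5: def={x} ue=∅
  L6: def={c,x} ue=∅
  L7: def={b,c} ue=∅
  L8: def={s} ue=∅
  L9: def={c} ue={x}

Backward fixpoint:
  L0: in=∅ out={b,w}
  L1: in={b} out={b}
  L2: in={b} out=∅
  L3: in={b,w} out=∅
  L4: in=∅ out=∅
  L5: in=∅ out=∅
  L6: in=∅ out={x}
  L7: in={x} out={x}
  L8: in={x} out={x}
  L9: in={x} out=∅

Conflict graph:
  b: {c,s,w,x}
  c: {b,s,w,x}
  s: {b,c,x}
  w: {b,c}
  x: {b,c,s}

Chromatic number:
  lower bound: {b,c,s,x} mutually conflict ⇒ χ ≥ 4
  assign b→r0 c→r1 s→r2 w→r2 x→r3 — no edge inside a register ⇒ χ ≤ 4
  χ = 4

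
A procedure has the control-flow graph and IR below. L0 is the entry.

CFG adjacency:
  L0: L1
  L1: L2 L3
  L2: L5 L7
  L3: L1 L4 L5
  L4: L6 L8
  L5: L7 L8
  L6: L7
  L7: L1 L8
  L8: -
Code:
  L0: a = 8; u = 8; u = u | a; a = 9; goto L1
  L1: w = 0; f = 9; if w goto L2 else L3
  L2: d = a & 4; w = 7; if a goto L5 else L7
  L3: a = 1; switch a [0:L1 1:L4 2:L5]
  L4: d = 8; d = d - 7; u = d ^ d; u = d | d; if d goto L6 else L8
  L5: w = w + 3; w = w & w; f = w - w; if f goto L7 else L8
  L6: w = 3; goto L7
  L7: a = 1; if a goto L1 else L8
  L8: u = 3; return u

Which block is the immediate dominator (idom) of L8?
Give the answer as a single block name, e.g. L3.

Answer: L1

Working:
idom tree: L1←L0 L2←L1 L3←L1 L4←L3 L5←L1 L6←L4 L7←L1 L8←L1
Dom∩ at merges:
  L1: preds {L0,L3,L7}: {L0} ∩ {L0,L1,L3} ∩ {L0,L1,L7} = {L0}; idom=L0
  L5: preds {L2,L3}: {L0,L1,L2} ∩ {L0,L1,L3} = {L0,L1}; idom=L1
  L7: preds {L2,L5,L6}: {L0,L1,L2} ∩ {L0,L1,L5} ∩ {L0,L1,L3,L4,L6} = {L0,L1}; idom=L1
  L8: preds {L4,L5,L7}: {L0,L1,L3,L4} ∩ {L0,L1,L5} ∩ {L0,L1,L7} = {L0,L1}; idom=L1

idom(L8) = L1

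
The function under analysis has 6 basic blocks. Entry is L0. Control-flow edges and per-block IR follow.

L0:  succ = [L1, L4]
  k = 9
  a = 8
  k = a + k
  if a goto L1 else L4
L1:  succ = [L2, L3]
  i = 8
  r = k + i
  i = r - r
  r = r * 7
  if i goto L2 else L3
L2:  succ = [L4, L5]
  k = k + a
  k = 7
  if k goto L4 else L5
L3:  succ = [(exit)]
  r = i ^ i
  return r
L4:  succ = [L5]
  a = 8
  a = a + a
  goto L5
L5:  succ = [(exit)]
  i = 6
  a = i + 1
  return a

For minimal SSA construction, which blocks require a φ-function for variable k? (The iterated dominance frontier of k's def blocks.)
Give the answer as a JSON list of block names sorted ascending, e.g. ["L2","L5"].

Answer: ["L4", "L5"]

Working:
idom tree: L1←L0 L2←L1 L3←L1 L4←L0 L5←L0
Join-block Dom:
  L4: preds {L0,L2}: {L0} ∩ {L0,L1,L2} = {L0}; idom=L0
  L5: preds {L2,L4}: {L0,L1,L2} ∩ {L0,L4} = {L0}; idom=L0

Frontier:
  L4←L0: walk · to L0
  L4←L2: walk L2→L1 to L0
  L5←L2: walk L2→L1 to L0
  L5←L4: walk L4 to L0
  L0: DF=∅
  L1: DF={L4,L5}
  L2: DF={L4,L5}
  L3: DF=∅
  L4: DF={L5}
  L5: DF=∅

φ for k: defs {L0,L2}
  DF⁺ = {L4,L5}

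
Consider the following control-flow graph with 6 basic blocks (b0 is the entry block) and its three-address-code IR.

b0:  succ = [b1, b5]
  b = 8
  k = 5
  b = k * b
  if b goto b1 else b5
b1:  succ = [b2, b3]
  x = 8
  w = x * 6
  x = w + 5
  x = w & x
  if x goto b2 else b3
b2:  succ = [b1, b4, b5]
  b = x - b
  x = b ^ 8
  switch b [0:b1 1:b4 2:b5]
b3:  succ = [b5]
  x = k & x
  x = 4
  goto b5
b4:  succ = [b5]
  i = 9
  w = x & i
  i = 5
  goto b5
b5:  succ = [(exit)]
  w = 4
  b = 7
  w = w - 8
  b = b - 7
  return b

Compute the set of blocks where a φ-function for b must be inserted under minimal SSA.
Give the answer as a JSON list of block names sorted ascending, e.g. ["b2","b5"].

Answer: ["b1", "b5"]

Analysis:
idom tree: b1←b0 b2←b1 b3←b1 b4←b2 b5←b0
Join-block Dom:
  b1: preds {b0,b2}: {b0} ∩ {b0,b1,b2} = {b0}; idom=b0
  b5: preds {b0,b2,b3,b4}: {b0} ∩ {b0,b1,b2} ∩ {b0,b1,b3} ∩ {b0,b1,b2,b4} = {b0}; idom=b0

DF derivation:
  join b1 pred b0: · stop@b0
  join b1 pred b2: b2→b1 stop@b0
  join b5 pred b0: · stop@b0
  join b5 pred b2: b2→b1 stop@b0
  join b5 pred b3: b3→b1 stop@b0
  join b5 pred b4: b4→b2→b1 stop@b0
  DF(b0)=∅
  DF(b1)={b1,b5}
  DF(b2)={b1,b5}
  DF(b3)={b5}
  DF(b4)={b5}
  DF(b5)=∅

φ for b: defs {b0,b2,b5}
  DF⁺ = {b1,b5}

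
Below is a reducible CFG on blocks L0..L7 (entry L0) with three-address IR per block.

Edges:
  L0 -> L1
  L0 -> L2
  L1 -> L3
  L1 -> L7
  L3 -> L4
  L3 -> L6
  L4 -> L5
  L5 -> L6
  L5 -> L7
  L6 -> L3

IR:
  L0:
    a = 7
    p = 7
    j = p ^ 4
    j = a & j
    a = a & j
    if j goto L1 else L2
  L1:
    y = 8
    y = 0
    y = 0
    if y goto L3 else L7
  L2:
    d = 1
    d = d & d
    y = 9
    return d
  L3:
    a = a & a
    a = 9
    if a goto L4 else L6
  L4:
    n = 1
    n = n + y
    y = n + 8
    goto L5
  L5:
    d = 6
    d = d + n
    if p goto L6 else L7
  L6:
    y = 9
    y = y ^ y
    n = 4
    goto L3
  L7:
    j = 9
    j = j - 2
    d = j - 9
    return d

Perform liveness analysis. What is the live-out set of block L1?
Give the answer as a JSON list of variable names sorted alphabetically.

Answer: ["a", "p", "y"]

Analysis:
def/use:
  L0: {a,j,p} / ∅
  L1: {y} / ∅
  L2: {d,y} / ∅
  L3: {a} / {a}
  L4: {n,y} / {y}
  L5: {d} / {n,p}
  L6: {n,y} / ∅
  L7: {d,j} / ∅

Liveness:
  L0: in=∅ out={a,p}
  L1: in={a,p} out={a,p,y}
  L2: in=∅ out=∅
  L3: in={a,p,y} out={a,p,y}
  L4: in={a,p,y} out={a,n,p}
  L5: in={a,n,p} out={a,p}
  L6: in={a,p} out={a,p,y}
  L7: in=∅ out=∅

live-out(L1) = ["a", "p", "y"]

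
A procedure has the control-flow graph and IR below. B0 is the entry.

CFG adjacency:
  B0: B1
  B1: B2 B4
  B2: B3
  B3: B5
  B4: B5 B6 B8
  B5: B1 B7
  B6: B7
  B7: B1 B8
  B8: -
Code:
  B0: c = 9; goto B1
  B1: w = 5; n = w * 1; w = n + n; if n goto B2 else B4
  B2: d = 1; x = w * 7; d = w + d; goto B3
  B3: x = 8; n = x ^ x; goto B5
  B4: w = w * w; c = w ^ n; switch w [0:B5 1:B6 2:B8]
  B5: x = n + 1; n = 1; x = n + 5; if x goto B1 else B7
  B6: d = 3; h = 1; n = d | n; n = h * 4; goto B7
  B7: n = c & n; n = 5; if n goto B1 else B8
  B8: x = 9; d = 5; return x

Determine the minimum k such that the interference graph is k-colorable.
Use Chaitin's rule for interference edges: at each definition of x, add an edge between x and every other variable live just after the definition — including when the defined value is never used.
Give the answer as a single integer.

Block summaries:
  B0: {c} / ∅
  B1: {n,w} / ∅
  B2: {d,x} / {w}
  B3: {n,x} / ∅
  B4: {c,w} / {n,w}
  B5: {n,x} / {n}
  B6: {d,h,n} / {n}
  B7: {n} / {c,n}
  B8: {d,x} / ∅

Live sets:
  B0: in=∅ out={c}
  B1: in={c} out={c,n,w}
  B2: in={c,w} out={c}
  B3: in={c} out={c,n}
  B4: in={n,w} out={c,n}
  B5: in={c,n} out={c,n}
  B6: in={c,n} out={c,n}
  B7: in={c,n} out={c}
  B8: in=∅ out=∅

Interfere edges:
  c: {d,h,n,w,x}
  d: {c,h,n,w,x}
  h: {c,d,n}
  n: {c,d,h,w,x}
  w: {c,d,n,x}
  x: {c,d,n,w}

Chromatic number:
  clique {c,d,n,w,x} ⇒ need ≥ 5
  assign c→c0 d→c1 h→c3 n→c2 w→c3 x→c4 — no edge inside a register ⇒ χ ≤ 5
  χ = 5

Answer: 5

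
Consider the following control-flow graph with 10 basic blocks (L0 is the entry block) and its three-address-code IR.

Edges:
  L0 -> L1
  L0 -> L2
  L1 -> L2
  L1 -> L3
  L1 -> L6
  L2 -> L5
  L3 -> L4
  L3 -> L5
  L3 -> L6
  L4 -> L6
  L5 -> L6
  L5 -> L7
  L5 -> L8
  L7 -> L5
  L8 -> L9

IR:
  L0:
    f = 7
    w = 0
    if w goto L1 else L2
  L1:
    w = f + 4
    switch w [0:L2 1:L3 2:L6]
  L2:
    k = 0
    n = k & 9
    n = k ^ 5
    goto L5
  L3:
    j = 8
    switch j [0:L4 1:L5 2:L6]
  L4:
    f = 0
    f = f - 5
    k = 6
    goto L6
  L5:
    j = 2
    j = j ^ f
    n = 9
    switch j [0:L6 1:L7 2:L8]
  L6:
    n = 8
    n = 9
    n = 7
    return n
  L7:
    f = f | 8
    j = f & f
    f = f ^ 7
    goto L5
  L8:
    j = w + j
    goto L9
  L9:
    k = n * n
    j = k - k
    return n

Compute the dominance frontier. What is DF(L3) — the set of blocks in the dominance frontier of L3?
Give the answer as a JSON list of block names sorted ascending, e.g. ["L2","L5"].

idom tree: L1←L0 L2←L0 L3←L1 L4←L3 L5←L0 L6←L0 L7←L5 L8←L5 L9←L8
Join-block Dom:
  L2: preds {L0,L1}: {L0} ∩ {L0,L1} = {L0}; idom=L0
  L5: preds {L2,L3,L7}: {L0,L2} ∩ {L0,L1,L3} ∩ {L0,L5,L7} = {L0}; idom=L0
  L6: preds {L1,L3,L4,L5}: {L0,L1} ∩ {L0,L1,L3} ∩ {L0,L1,L3,L4} ∩ {L0,L5} = {L0}; idom=L0

DF derivation:
  L2←L0: walk · to L0
  L2←L1: walk L1 to L0
  L5←L2: walk L2 to L0
  L5←L3: walk L3→L1 to L0
  L5←L7: walk L7→L5 to L0
  L6←L1: walk L1 to L0
  L6←L3: walk L3→L1 to L0
  L6←L4: walk L4→L3→L1 to L0
  L6←L5: walk L5 to L0
  L0: DF=∅
  L1: DF={L2,L5,L6}
  L2: DF={L5}
  L3: DF={L5,L6}
  L4: DF={L6}
  L5: DF={L5,L6}
  L6: DF=∅
  L7: DF={L5}
  L8: DF=∅
  L9: DF=∅

DF(L3) = ["L5", "L6"]

Answer: ["L5", "L6"]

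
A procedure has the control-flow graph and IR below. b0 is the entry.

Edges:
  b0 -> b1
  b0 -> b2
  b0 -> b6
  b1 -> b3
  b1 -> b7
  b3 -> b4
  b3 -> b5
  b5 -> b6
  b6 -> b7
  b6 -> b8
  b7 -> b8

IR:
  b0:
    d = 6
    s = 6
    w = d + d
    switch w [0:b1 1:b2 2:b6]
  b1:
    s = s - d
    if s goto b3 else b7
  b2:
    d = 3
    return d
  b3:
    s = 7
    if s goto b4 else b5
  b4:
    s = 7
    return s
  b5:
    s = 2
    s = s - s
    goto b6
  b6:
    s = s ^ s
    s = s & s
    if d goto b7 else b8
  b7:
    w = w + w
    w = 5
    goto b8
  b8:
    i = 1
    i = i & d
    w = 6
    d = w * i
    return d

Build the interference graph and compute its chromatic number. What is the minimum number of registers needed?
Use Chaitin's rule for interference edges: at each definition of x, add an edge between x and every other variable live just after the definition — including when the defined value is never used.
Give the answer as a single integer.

def/use:
  b0: def={d,s,w} ue=∅
  b1: def={s} ue={d,s}
  b2: def={d} ue=∅
  b3: def={s} ue=∅
  b4: def={s} ue=∅
  b5: def={s} ue=∅
  b6: def={s} ue={d,s}
  b7: def={w} ue={w}
  b8: def={d,i,w} ue={d}

Live sets:
  b0 li=∅ lo={d,s,w}
  b1 li={d,s,w} lo={d,w}
  b2 li=∅ lo=∅
  b3 li={d,w} lo={d,w}
  b4 li=∅ lo=∅
  b5 li={d,w} lo={d,s,w}
  b6 li={d,s,w} lo={d,w}
  b7 li={d,w} lo={d}
  b8 li={d} lo=∅

Interference:
  d↔{i,s,w}
  i↔{d,w}
  s↔{d,w}
  w↔{d,i,s}

Registers:
  {d,i,w} pairwise interfere (3-clique) ⇒ χ ≥ 3
  assign d→R0 i→R2 s→R2 w→R1 — no edge inside a register ⇒ χ ≤ 3
  χ = 3

Answer: 3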